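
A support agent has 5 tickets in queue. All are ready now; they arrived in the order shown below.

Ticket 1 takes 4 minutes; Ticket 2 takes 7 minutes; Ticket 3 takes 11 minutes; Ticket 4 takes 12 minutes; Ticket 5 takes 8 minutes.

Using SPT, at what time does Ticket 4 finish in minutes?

42

SPT (increasing processing time): Ticket 1 Ticket 2 Ticket 5 Ticket 3 Ticket 4.
Ticket 1: 0→4
Ticket 2: 4→11
Ticket 5: 11→19
Ticket 3: 19→30
Ticket 4: 30→42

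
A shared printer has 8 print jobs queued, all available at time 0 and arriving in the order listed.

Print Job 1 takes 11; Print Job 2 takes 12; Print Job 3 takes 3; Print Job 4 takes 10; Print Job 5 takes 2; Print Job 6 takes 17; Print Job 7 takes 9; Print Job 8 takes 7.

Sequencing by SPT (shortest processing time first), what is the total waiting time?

SPT (increasing processing time): Print Job 5 Print Job 3 Print Job 8 Print Job 7 Print Job 4 Print Job 1 Print Job 2 Print Job 6.
Print Job 5: waits 0, runs 0→2
Print Job 3: waits 2, runs 2→5
Print Job 8: waits 5, runs 5→12
Print Job 7: waits 12, runs 12→21
Print Job 4: waits 21, runs 21→31
Print Job 1: waits 31, runs 31→42
Print Job 2: waits 42, runs 42→54
Print Job 6: waits 54, runs 54→71
Sum = 0+2+5+12+21+31+42+54 = 167.

167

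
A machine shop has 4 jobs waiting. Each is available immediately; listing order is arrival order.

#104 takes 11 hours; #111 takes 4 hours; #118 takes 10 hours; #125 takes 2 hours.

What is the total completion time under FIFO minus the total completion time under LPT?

-6

FIFO (arrival order): #104 #111 #118 #125.
#104: 0→11
#111: 11→15
#118: 15→25
#125: 25→27
Sum = 11+15+25+27 = 78.
LPT (decreasing processing time): #104 #118 #111 #125.
#104: 0→11
#118: 11→21
#111: 21→25
#125: 25→27
Sum = 11+21+25+27 = 84.
Difference = 78 − 84 = -6.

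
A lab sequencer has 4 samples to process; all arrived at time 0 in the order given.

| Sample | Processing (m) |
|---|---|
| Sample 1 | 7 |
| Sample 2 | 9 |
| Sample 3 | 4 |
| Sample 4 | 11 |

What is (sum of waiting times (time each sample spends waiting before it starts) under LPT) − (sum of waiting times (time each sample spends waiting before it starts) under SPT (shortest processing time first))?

LPT (decreasing processing time): Sample 4 Sample 2 Sample 1 Sample 3.
Sample 4: waits 0, runs 0→11
Sample 2: waits 11, runs 11→20
Sample 1: waits 20, runs 20→27
Sample 3: waits 27, runs 27→31
Sum = 0+11+20+27 = 58.
SPT (increasing processing time): Sample 3 Sample 1 Sample 2 Sample 4.
Sample 3: waits 0, runs 0→4
Sample 1: waits 4, runs 4→11
Sample 2: waits 11, runs 11→20
Sample 4: waits 20, runs 20→31
Sum = 0+4+11+20 = 35.
Difference = 58 − 35 = 23.

23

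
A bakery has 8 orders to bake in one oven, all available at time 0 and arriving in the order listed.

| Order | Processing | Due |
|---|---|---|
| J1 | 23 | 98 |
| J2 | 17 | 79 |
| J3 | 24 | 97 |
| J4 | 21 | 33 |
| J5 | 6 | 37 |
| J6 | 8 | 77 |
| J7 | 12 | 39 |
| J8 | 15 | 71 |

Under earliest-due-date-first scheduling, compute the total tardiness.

EDD (increasing due date): J4 J5 J7 J8 J6 J2 J3 J1.
J4: 0→21, due 33, tardiness 0
J5: 21→27, due 37, tardiness 0
J7: 27→39, due 39, tardiness 0
J8: 39→54, due 71, tardiness 0
J6: 54→62, due 77, tardiness 0
J2: 62→79, due 79, tardiness 0
J3: 79→103, due 97, tardiness 6
J1: 103→126, due 98, tardiness 28
Sum = 0+0+0+0+0+0+6+28 = 34.

34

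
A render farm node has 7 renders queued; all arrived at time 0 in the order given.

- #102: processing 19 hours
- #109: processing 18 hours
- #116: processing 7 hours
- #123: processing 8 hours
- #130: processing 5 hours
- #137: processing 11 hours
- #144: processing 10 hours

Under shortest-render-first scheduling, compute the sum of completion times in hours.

SPT (increasing processing time): #130 #116 #123 #144 #137 #109 #102.
#130: 0→5
#116: 5→12
#123: 12→20
#144: 20→30
#137: 30→41
#109: 41→59
#102: 59→78
Sum = 5+12+20+30+41+59+78 = 245.

245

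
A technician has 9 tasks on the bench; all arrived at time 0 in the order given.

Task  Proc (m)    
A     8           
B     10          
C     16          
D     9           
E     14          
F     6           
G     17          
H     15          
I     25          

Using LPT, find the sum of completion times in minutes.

722

LPT (decreasing processing time): I G C H E B D A F.
I: 0→25
G: 25→42
C: 42→58
H: 58→73
E: 73→87
B: 87→97
D: 97→106
A: 106→114
F: 114→120
Sum = 25+42+58+73+87+97+106+114+120 = 722.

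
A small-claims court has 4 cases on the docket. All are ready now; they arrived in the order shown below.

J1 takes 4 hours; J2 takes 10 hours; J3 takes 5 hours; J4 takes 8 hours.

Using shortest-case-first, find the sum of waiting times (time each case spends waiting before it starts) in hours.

30

SPT (increasing processing time): J1 J3 J4 J2.
J1: waits 0, runs 0→4
J3: waits 4, runs 4→9
J4: waits 9, runs 9→17
J2: waits 17, runs 17→27
Sum = 0+4+9+17 = 30.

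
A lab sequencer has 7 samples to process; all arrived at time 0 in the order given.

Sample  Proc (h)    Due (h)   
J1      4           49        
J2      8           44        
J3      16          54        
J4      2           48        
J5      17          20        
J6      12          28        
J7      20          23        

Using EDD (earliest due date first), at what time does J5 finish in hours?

17

EDD (increasing due date): J5 J7 J6 J2 J4 J1 J3.
J5: 0→17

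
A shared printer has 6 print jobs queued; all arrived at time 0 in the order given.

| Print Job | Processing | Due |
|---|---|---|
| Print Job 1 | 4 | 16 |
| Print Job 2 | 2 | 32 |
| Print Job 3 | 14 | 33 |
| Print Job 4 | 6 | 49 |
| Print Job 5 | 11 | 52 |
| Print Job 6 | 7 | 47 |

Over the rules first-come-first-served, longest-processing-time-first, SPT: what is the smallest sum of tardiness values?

0

FIFO (arrival order): Print Job 1 Print Job 2 Print Job 3 Print Job 4 Print Job 5 Print Job 6.
Print Job 1: 0→4, due 16, tardiness 0
Print Job 2: 4→6, due 32, tardiness 0
Print Job 3: 6→20, due 33, tardiness 0
Print Job 4: 20→26, due 49, tardiness 0
Print Job 5: 26→37, due 52, tardiness 0
Print Job 6: 37→44, due 47, tardiness 0
Sum = 0+0+0+0+0+0 = 0.
LPT (decreasing processing time): Print Job 3 Print Job 5 Print Job 6 Print Job 4 Print Job 1 Print Job 2.
Print Job 3: 0→14, due 33, tardiness 0
Print Job 5: 14→25, due 52, tardiness 0
Print Job 6: 25→32, due 47, tardiness 0
Print Job 4: 32→38, due 49, tardiness 0
Print Job 1: 38→42, due 16, tardiness 26
Print Job 2: 42→44, due 32, tardiness 12
Sum = 0+0+0+0+26+12 = 38.
SPT (increasing processing time): Print Job 2 Print Job 1 Print Job 4 Print Job 6 Print Job 5 Print Job 3.
Print Job 2: 0→2, due 32, tardiness 0
Print Job 1: 2→6, due 16, tardiness 0
Print Job 4: 6→12, due 49, tardiness 0
Print Job 6: 12→19, due 47, tardiness 0
Print Job 5: 19→30, due 52, tardiness 0
Print Job 3: 30→44, due 33, tardiness 11
Sum = 0+0+0+0+0+11 = 11.
FIFO 0, LPT 38, SPT 11 → minimum 0.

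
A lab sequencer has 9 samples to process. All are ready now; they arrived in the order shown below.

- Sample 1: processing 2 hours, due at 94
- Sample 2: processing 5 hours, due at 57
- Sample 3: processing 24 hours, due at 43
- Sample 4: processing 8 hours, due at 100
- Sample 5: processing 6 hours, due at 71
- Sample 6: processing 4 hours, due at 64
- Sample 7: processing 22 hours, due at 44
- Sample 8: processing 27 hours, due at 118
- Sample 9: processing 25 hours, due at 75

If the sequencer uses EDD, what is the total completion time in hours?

630

EDD (increasing due date): Sample 3 Sample 7 Sample 2 Sample 6 Sample 5 Sample 9 Sample 1 Sample 4 Sample 8.
Sample 3: 0→24
Sample 7: 24→46
Sample 2: 46→51
Sample 6: 51→55
Sample 5: 55→61
Sample 9: 61→86
Sample 1: 86→88
Sample 4: 88→96
Sample 8: 96→123
Sum = 24+46+51+55+61+86+88+96+123 = 630.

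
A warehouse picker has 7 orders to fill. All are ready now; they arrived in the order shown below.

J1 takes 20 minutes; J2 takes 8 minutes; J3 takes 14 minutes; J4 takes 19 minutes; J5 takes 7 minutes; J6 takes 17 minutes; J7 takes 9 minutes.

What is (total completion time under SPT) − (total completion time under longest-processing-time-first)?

-138

SPT (increasing processing time): J5 J2 J7 J3 J6 J4 J1.
J5: 0→7
J2: 7→15
J7: 15→24
J3: 24→38
J6: 38→55
J4: 55→74
J1: 74→94
Sum = 7+15+24+38+55+74+94 = 307.
LPT (decreasing processing time): J1 J4 J6 J3 J7 J2 J5.
J1: 0→20
J4: 20→39
J6: 39→56
J3: 56→70
J7: 70→79
J2: 79→87
J5: 87→94
Sum = 20+39+56+70+79+87+94 = 445.
Difference = 307 − 445 = -138.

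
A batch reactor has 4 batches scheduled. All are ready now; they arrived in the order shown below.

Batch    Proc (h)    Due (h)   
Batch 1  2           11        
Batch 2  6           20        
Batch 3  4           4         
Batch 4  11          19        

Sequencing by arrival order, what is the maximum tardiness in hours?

8

FIFO (arrival order): Batch 1 Batch 2 Batch 3 Batch 4.
Batch 1: 0→2, due 11, tardiness 0
Batch 2: 2→8, due 20, tardiness 0
Batch 3: 8→12, due 4, tardiness 8
Batch 4: 12→23, due 19, tardiness 4
Maximum = 8.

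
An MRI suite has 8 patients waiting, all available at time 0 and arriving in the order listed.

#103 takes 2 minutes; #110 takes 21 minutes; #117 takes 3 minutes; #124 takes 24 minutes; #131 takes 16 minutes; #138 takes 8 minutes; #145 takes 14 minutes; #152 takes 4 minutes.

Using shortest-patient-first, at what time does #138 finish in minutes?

17

SPT (increasing processing time): #103 #117 #152 #138 #145 #131 #110 #124.
#103: 0→2
#117: 2→5
#152: 5→9
#138: 9→17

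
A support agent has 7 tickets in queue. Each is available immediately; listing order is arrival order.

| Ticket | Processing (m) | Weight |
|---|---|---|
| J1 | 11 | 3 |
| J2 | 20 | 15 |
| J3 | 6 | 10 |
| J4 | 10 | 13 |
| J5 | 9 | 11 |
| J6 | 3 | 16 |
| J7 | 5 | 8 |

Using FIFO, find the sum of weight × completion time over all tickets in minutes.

FIFO (arrival order): J1 J2 J3 J4 J5 J6 J7.
J1: finishes 11, weight 3, w·C = 33
J2: finishes 31, weight 15, w·C = 465
J3: finishes 37, weight 10, w·C = 370
J4: finishes 47, weight 13, w·C = 611
J5: finishes 56, weight 11, w·C = 616
J6: finishes 59, weight 16, w·C = 944
J7: finishes 64, weight 8, w·C = 512
Sum = 33+465+370+611+616+944+512 = 3551.

3551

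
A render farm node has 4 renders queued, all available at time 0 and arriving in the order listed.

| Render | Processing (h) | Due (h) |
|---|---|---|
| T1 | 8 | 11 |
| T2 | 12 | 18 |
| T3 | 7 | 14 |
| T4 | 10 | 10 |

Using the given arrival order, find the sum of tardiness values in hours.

FIFO (arrival order): T1 T2 T3 T4.
T1: 0→8, due 11, tardiness 0
T2: 8→20, due 18, tardiness 2
T3: 20→27, due 14, tardiness 13
T4: 27→37, due 10, tardiness 27
Sum = 0+2+13+27 = 42.

42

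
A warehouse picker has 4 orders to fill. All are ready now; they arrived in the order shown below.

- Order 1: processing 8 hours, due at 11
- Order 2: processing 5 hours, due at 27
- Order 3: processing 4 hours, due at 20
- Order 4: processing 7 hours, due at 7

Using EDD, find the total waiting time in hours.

EDD (increasing due date): Order 4 Order 1 Order 3 Order 2.
Order 4: waits 0, runs 0→7
Order 1: waits 7, runs 7→15
Order 3: waits 15, runs 15→19
Order 2: waits 19, runs 19→24
Sum = 0+7+15+19 = 41.

41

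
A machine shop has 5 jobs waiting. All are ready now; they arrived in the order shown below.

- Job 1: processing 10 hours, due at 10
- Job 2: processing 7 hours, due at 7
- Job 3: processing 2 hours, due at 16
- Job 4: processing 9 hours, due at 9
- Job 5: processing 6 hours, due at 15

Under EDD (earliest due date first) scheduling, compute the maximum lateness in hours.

18

EDD (increasing due date): Job 2 Job 4 Job 1 Job 5 Job 3.
Job 2: 0→7, due 7, lateness 0
Job 4: 7→16, due 9, lateness 7
Job 1: 16→26, due 10, lateness 16
Job 5: 26→32, due 15, lateness 17
Job 3: 32→34, due 16, lateness 18
Maximum = 18.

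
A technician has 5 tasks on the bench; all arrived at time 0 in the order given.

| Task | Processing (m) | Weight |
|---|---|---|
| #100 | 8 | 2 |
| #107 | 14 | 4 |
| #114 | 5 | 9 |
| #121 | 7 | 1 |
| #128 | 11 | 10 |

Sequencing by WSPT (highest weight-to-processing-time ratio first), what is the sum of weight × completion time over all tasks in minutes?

446

WSPT (decreasing weight/processing-time ratio): #114 #128 #107 #100 #121.
#114: finishes 5, weight 9, w·C = 45
#128: finishes 16, weight 10, w·C = 160
#107: finishes 30, weight 4, w·C = 120
#100: finishes 38, weight 2, w·C = 76
#121: finishes 45, weight 1, w·C = 45
Sum = 45+160+120+76+45 = 446.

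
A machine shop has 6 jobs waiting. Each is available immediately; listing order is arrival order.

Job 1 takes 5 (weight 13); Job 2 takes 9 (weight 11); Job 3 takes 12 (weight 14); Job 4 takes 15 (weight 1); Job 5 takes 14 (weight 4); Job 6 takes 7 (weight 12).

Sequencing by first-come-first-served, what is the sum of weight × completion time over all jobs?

1588

FIFO (arrival order): Job 1 Job 2 Job 3 Job 4 Job 5 Job 6.
Job 1: finishes 5, weight 13, w·C = 65
Job 2: finishes 14, weight 11, w·C = 154
Job 3: finishes 26, weight 14, w·C = 364
Job 4: finishes 41, weight 1, w·C = 41
Job 5: finishes 55, weight 4, w·C = 220
Job 6: finishes 62, weight 12, w·C = 744
Sum = 65+154+364+41+220+744 = 1588.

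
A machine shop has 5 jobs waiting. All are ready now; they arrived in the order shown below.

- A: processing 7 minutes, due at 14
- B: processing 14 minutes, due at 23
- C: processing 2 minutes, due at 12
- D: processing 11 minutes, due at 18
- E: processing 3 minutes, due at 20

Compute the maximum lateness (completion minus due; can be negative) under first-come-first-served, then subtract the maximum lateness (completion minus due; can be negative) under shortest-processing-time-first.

3

FIFO (arrival order): A B C D E.
A: 0→7, due 14, lateness -7
B: 7→21, due 23, lateness -2
C: 21→23, due 12, lateness 11
D: 23→34, due 18, lateness 16
E: 34→37, due 20, lateness 17
Maximum = 17.
SPT (increasing processing time): C E A D B.
C: 0→2, due 12, lateness -10
E: 2→5, due 20, lateness -15
A: 5→12, due 14, lateness -2
D: 12→23, due 18, lateness 5
B: 23→37, due 23, lateness 14
Maximum = 14.
Difference = 17 − 14 = 3.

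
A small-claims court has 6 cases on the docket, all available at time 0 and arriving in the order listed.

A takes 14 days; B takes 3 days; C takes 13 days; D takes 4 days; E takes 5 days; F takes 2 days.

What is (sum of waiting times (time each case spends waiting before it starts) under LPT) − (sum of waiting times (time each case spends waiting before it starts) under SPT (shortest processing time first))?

91

LPT (decreasing processing time): A C E D B F.
A: waits 0, runs 0→14
C: waits 14, runs 14→27
E: waits 27, runs 27→32
D: waits 32, runs 32→36
B: waits 36, runs 36→39
F: waits 39, runs 39→41
Sum = 0+14+27+32+36+39 = 148.
SPT (increasing processing time): F B D E C A.
F: waits 0, runs 0→2
B: waits 2, runs 2→5
D: waits 5, runs 5→9
E: waits 9, runs 9→14
C: waits 14, runs 14→27
A: waits 27, runs 27→41
Sum = 0+2+5+9+14+27 = 57.
Difference = 148 − 57 = 91.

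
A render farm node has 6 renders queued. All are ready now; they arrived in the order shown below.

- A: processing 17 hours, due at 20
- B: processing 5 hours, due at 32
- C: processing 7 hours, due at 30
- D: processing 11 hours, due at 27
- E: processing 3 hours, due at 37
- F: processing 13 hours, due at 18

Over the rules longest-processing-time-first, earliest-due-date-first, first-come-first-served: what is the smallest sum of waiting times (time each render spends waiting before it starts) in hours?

LPT (decreasing processing time): A F D C B E.
A: waits 0, runs 0→17
F: waits 17, runs 17→30
D: waits 30, runs 30→41
C: waits 41, runs 41→48
B: waits 48, runs 48→53
E: waits 53, runs 53→56
Sum = 0+17+30+41+48+53 = 189.
EDD (increasing due date): F A D C B E.
F: waits 0, runs 0→13
A: waits 13, runs 13→30
D: waits 30, runs 30→41
C: waits 41, runs 41→48
B: waits 48, runs 48→53
E: waits 53, runs 53→56
Sum = 0+13+30+41+48+53 = 185.
FIFO (arrival order): A B C D E F.
A: waits 0, runs 0→17
B: waits 17, runs 17→22
C: waits 22, runs 22→29
D: waits 29, runs 29→40
E: waits 40, runs 40→43
F: waits 43, runs 43→56
Sum = 0+17+22+29+40+43 = 151.
LPT 189, EDD 185, FIFO 151 → minimum 151.

151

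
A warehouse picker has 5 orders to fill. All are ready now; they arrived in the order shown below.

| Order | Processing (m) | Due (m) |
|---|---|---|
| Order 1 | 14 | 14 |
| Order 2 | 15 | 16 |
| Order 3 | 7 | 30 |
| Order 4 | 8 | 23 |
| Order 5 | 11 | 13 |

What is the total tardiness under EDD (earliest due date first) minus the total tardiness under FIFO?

3

EDD (increasing due date): Order 5 Order 1 Order 2 Order 4 Order 3.
Order 5: 0→11, due 13, tardiness 0
Order 1: 11→25, due 14, tardiness 11
Order 2: 25→40, due 16, tardiness 24
Order 4: 40→48, due 23, tardiness 25
Order 3: 48→55, due 30, tardiness 25
Sum = 0+11+24+25+25 = 85.
FIFO (arrival order): Order 1 Order 2 Order 3 Order 4 Order 5.
Order 1: 0→14, due 14, tardiness 0
Order 2: 14→29, due 16, tardiness 13
Order 3: 29→36, due 30, tardiness 6
Order 4: 36→44, due 23, tardiness 21
Order 5: 44→55, due 13, tardiness 42
Sum = 0+13+6+21+42 = 82.
Difference = 85 − 82 = 3.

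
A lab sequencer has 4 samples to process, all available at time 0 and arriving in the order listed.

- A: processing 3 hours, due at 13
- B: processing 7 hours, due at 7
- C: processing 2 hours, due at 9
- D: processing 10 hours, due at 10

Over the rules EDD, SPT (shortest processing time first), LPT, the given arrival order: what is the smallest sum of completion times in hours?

EDD (increasing due date): B C D A.
B: 0→7
C: 7→9
D: 9→19
A: 19→22
Sum = 7+9+19+22 = 57.
SPT (increasing processing time): C A B D.
C: 0→2
A: 2→5
B: 5→12
D: 12→22
Sum = 2+5+12+22 = 41.
LPT (decreasing processing time): D B A C.
D: 0→10
B: 10→17
A: 17→20
C: 20→22
Sum = 10+17+20+22 = 69.
FIFO (arrival order): A B C D.
A: 0→3
B: 3→10
C: 10→12
D: 12→22
Sum = 3+10+12+22 = 47.
EDD 57, SPT 41, LPT 69, FIFO 47 → minimum 41.

41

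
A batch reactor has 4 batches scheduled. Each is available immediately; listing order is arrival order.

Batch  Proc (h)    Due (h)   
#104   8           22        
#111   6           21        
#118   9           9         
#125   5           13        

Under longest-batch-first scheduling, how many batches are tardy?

LPT (decreasing processing time): #118 #104 #111 #125.
#118: 0→9, due 9, tardiness 0
#104: 9→17, due 22, tardiness 0
#111: 17→23, due 21, tardiness 2
#125: 23→28, due 13, tardiness 15
Late batches: 2.

2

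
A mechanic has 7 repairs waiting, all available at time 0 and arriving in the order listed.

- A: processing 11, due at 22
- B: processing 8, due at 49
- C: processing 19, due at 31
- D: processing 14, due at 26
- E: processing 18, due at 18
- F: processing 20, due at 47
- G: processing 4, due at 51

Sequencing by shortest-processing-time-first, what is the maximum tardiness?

SPT (increasing processing time): G B A D E C F.
G: 0→4, due 51, tardiness 0
B: 4→12, due 49, tardiness 0
A: 12→23, due 22, tardiness 1
D: 23→37, due 26, tardiness 11
E: 37→55, due 18, tardiness 37
C: 55→74, due 31, tardiness 43
F: 74→94, due 47, tardiness 47
Maximum = 47.

47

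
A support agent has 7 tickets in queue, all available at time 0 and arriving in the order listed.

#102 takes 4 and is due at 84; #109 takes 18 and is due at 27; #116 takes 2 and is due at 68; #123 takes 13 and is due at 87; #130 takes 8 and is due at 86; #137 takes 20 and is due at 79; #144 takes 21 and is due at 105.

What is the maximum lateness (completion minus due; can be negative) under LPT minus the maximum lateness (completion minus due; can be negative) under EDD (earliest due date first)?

41

LPT (decreasing processing time): #144 #137 #109 #123 #130 #102 #116.
#144: 0→21, due 105, lateness -84
#137: 21→41, due 79, lateness -38
#109: 41→59, due 27, lateness 32
#123: 59→72, due 87, lateness -15
#130: 72→80, due 86, lateness -6
#102: 80→84, due 84, lateness 0
#116: 84→86, due 68, lateness 18
Maximum = 32.
EDD (increasing due date): #109 #116 #137 #102 #130 #123 #144.
#109: 0→18, due 27, lateness -9
#116: 18→20, due 68, lateness -48
#137: 20→40, due 79, lateness -39
#102: 40→44, due 84, lateness -40
#130: 44→52, due 86, lateness -34
#123: 52→65, due 87, lateness -22
#144: 65→86, due 105, lateness -19
Maximum = -9.
Difference = 32 − -9 = 41.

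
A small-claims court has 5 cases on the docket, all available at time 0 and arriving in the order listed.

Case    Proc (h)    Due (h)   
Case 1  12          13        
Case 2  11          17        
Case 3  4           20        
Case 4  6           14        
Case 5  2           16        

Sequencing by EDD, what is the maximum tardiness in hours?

EDD (increasing due date): Case 1 Case 4 Case 5 Case 2 Case 3.
Case 1: 0→12, due 13, tardiness 0
Case 4: 12→18, due 14, tardiness 4
Case 5: 18→20, due 16, tardiness 4
Case 2: 20→31, due 17, tardiness 14
Case 3: 31→35, due 20, tardiness 15
Maximum = 15.

15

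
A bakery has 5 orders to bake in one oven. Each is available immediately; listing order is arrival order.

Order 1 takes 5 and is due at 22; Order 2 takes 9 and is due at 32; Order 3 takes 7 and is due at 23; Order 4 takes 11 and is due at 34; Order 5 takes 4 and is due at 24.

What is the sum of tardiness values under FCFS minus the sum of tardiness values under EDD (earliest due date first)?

10

FIFO (arrival order): Order 1 Order 2 Order 3 Order 4 Order 5.
Order 1: 0→5, due 22, tardiness 0
Order 2: 5→14, due 32, tardiness 0
Order 3: 14→21, due 23, tardiness 0
Order 4: 21→32, due 34, tardiness 0
Order 5: 32→36, due 24, tardiness 12
Sum = 0+0+0+0+12 = 12.
EDD (increasing due date): Order 1 Order 3 Order 5 Order 2 Order 4.
Order 1: 0→5, due 22, tardiness 0
Order 3: 5→12, due 23, tardiness 0
Order 5: 12→16, due 24, tardiness 0
Order 2: 16→25, due 32, tardiness 0
Order 4: 25→36, due 34, tardiness 2
Sum = 0+0+0+0+2 = 2.
Difference = 12 − 2 = 10.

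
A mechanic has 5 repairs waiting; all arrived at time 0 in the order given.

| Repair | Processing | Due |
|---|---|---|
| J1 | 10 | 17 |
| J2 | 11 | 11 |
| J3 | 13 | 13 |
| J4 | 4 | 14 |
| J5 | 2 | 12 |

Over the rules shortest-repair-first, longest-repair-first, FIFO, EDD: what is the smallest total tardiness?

SPT (increasing processing time): J5 J4 J1 J2 J3.
J5: 0→2, due 12, tardiness 0
J4: 2→6, due 14, tardiness 0
J1: 6→16, due 17, tardiness 0
J2: 16→27, due 11, tardiness 16
J3: 27→40, due 13, tardiness 27
Sum = 0+0+0+16+27 = 43.
LPT (decreasing processing time): J3 J2 J1 J4 J5.
J3: 0→13, due 13, tardiness 0
J2: 13→24, due 11, tardiness 13
J1: 24→34, due 17, tardiness 17
J4: 34→38, due 14, tardiness 24
J5: 38→40, due 12, tardiness 28
Sum = 0+13+17+24+28 = 82.
FIFO (arrival order): J1 J2 J3 J4 J5.
J1: 0→10, due 17, tardiness 0
J2: 10→21, due 11, tardiness 10
J3: 21→34, due 13, tardiness 21
J4: 34→38, due 14, tardiness 24
J5: 38→40, due 12, tardiness 28
Sum = 0+10+21+24+28 = 83.
EDD (increasing due date): J2 J5 J3 J4 J1.
J2: 0→11, due 11, tardiness 0
J5: 11→13, due 12, tardiness 1
J3: 13→26, due 13, tardiness 13
J4: 26→30, due 14, tardiness 16
J1: 30→40, due 17, tardiness 23
Sum = 0+1+13+16+23 = 53.
SPT 43, LPT 82, FIFO 83, EDD 53 → minimum 43.

43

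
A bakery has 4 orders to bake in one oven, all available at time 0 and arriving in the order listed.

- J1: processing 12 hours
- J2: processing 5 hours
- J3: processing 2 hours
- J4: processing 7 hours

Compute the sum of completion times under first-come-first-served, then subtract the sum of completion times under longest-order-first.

FIFO (arrival order): J1 J2 J3 J4.
J1: 0→12
J2: 12→17
J3: 17→19
J4: 19→26
Sum = 12+17+19+26 = 74.
LPT (decreasing processing time): J1 J4 J2 J3.
J1: 0→12
J4: 12→19
J2: 19→24
J3: 24→26
Sum = 12+19+24+26 = 81.
Difference = 74 − 81 = -7.

-7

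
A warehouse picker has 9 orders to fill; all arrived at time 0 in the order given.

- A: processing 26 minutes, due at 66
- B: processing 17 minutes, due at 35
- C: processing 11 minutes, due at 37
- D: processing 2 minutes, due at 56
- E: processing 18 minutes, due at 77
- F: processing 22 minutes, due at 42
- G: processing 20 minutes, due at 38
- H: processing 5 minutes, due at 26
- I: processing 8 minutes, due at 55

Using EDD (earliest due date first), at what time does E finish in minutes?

129

EDD (increasing due date): H B C G F I D A E.
H: 0→5
B: 5→22
C: 22→33
G: 33→53
F: 53→75
I: 75→83
D: 83→85
A: 85→111
E: 111→129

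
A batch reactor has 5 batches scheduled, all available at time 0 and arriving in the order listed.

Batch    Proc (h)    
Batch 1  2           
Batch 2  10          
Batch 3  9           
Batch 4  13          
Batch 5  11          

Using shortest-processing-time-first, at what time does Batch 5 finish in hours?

SPT (increasing processing time): Batch 1 Batch 3 Batch 2 Batch 5 Batch 4.
Batch 1: 0→2
Batch 3: 2→11
Batch 2: 11→21
Batch 5: 21→32

32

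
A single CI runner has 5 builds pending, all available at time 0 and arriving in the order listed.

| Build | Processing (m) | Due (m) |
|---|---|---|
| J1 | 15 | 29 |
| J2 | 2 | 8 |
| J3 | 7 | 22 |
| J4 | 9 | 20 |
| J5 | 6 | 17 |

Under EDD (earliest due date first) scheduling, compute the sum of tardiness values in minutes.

12

EDD (increasing due date): J2 J5 J4 J3 J1.
J2: 0→2, due 8, tardiness 0
J5: 2→8, due 17, tardiness 0
J4: 8→17, due 20, tardiness 0
J3: 17→24, due 22, tardiness 2
J1: 24→39, due 29, tardiness 10
Sum = 0+0+0+2+10 = 12.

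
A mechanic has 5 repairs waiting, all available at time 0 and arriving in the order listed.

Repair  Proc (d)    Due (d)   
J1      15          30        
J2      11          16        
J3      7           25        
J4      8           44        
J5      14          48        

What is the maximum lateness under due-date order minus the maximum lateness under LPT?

-23

EDD (increasing due date): J2 J3 J1 J4 J5.
J2: 0→11, due 16, lateness -5
J3: 11→18, due 25, lateness -7
J1: 18→33, due 30, lateness 3
J4: 33→41, due 44, lateness -3
J5: 41→55, due 48, lateness 7
Maximum = 7.
LPT (decreasing processing time): J1 J5 J2 J4 J3.
J1: 0→15, due 30, lateness -15
J5: 15→29, due 48, lateness -19
J2: 29→40, due 16, lateness 24
J4: 40→48, due 44, lateness 4
J3: 48→55, due 25, lateness 30
Maximum = 30.
Difference = 7 − 30 = -23.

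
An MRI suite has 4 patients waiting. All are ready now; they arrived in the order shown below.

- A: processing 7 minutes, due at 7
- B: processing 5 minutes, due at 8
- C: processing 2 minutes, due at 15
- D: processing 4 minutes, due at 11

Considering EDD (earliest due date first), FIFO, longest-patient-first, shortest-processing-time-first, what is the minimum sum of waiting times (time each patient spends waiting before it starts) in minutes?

EDD (increasing due date): A B D C.
A: waits 0, runs 0→7
B: waits 7, runs 7→12
D: waits 12, runs 12→16
C: waits 16, runs 16→18
Sum = 0+7+12+16 = 35.
FIFO (arrival order): A B C D.
A: waits 0, runs 0→7
B: waits 7, runs 7→12
C: waits 12, runs 12→14
D: waits 14, runs 14→18
Sum = 0+7+12+14 = 33.
LPT (decreasing processing time): A B D C.
A: waits 0, runs 0→7
B: waits 7, runs 7→12
D: waits 12, runs 12→16
C: waits 16, runs 16→18
Sum = 0+7+12+16 = 35.
SPT (increasing processing time): C D B A.
C: waits 0, runs 0→2
D: waits 2, runs 2→6
B: waits 6, runs 6→11
A: waits 11, runs 11→18
Sum = 0+2+6+11 = 19.
EDD 35, FIFO 33, LPT 35, SPT 19 → minimum 19.

19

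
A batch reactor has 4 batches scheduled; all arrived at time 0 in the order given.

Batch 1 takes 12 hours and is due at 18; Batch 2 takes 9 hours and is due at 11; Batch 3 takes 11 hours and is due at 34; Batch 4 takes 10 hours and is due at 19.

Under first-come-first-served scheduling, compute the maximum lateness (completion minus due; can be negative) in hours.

FIFO (arrival order): Batch 1 Batch 2 Batch 3 Batch 4.
Batch 1: 0→12, due 18, lateness -6
Batch 2: 12→21, due 11, lateness 10
Batch 3: 21→32, due 34, lateness -2
Batch 4: 32→42, due 19, lateness 23
Maximum = 23.

23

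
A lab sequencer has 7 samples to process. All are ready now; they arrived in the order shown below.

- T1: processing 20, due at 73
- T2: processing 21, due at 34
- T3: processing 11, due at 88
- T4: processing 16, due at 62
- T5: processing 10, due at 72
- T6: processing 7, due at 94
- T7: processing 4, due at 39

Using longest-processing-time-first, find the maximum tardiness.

LPT (decreasing processing time): T2 T1 T4 T3 T5 T6 T7.
T2: 0→21, due 34, tardiness 0
T1: 21→41, due 73, tardiness 0
T4: 41→57, due 62, tardiness 0
T3: 57→68, due 88, tardiness 0
T5: 68→78, due 72, tardiness 6
T6: 78→85, due 94, tardiness 0
T7: 85→89, due 39, tardiness 50
Maximum = 50.

50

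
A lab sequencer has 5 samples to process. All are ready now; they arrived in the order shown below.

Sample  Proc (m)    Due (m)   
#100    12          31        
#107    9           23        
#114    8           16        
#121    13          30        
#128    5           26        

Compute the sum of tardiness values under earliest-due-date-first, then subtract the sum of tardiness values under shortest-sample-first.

EDD (increasing due date): #114 #107 #128 #121 #100.
#114: 0→8, due 16, tardiness 0
#107: 8→17, due 23, tardiness 0
#128: 17→22, due 26, tardiness 0
#121: 22→35, due 30, tardiness 5
#100: 35→47, due 31, tardiness 16
Sum = 0+0+0+5+16 = 21.
SPT (increasing processing time): #128 #114 #107 #100 #121.
#128: 0→5, due 26, tardiness 0
#114: 5→13, due 16, tardiness 0
#107: 13→22, due 23, tardiness 0
#100: 22→34, due 31, tardiness 3
#121: 34→47, due 30, tardiness 17
Sum = 0+0+0+3+17 = 20.
Difference = 21 − 20 = 1.

1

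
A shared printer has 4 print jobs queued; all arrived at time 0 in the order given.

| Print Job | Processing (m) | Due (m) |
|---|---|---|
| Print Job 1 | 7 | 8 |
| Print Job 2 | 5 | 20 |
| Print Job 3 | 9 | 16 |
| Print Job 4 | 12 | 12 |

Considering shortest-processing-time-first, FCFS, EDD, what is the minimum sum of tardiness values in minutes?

SPT (increasing processing time): Print Job 2 Print Job 1 Print Job 3 Print Job 4.
Print Job 2: 0→5, due 20, tardiness 0
Print Job 1: 5→12, due 8, tardiness 4
Print Job 3: 12→21, due 16, tardiness 5
Print Job 4: 21→33, due 12, tardiness 21
Sum = 0+4+5+21 = 30.
FIFO (arrival order): Print Job 1 Print Job 2 Print Job 3 Print Job 4.
Print Job 1: 0→7, due 8, tardiness 0
Print Job 2: 7→12, due 20, tardiness 0
Print Job 3: 12→21, due 16, tardiness 5
Print Job 4: 21→33, due 12, tardiness 21
Sum = 0+0+5+21 = 26.
EDD (increasing due date): Print Job 1 Print Job 4 Print Job 3 Print Job 2.
Print Job 1: 0→7, due 8, tardiness 0
Print Job 4: 7→19, due 12, tardiness 7
Print Job 3: 19→28, due 16, tardiness 12
Print Job 2: 28→33, due 20, tardiness 13
Sum = 0+7+12+13 = 32.
SPT 30, FIFO 26, EDD 32 → minimum 26.

26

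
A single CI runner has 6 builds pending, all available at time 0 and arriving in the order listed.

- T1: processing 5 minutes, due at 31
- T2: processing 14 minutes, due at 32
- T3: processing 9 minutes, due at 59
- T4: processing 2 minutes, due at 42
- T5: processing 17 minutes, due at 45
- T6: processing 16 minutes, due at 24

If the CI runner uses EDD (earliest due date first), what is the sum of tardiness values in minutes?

EDD (increasing due date): T6 T1 T2 T4 T5 T3.
T6: 0→16, due 24, tardiness 0
T1: 16→21, due 31, tardiness 0
T2: 21→35, due 32, tardiness 3
T4: 35→37, due 42, tardiness 0
T5: 37→54, due 45, tardiness 9
T3: 54→63, due 59, tardiness 4
Sum = 0+0+3+0+9+4 = 16.

16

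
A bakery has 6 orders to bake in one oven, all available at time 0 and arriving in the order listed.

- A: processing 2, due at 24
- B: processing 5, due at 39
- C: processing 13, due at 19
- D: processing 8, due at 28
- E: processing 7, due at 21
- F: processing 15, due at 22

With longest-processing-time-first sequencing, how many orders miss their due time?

LPT (decreasing processing time): F C D E B A.
F: 0→15, due 22, tardiness 0
C: 15→28, due 19, tardiness 9
D: 28→36, due 28, tardiness 8
E: 36→43, due 21, tardiness 22
B: 43→48, due 39, tardiness 9
A: 48→50, due 24, tardiness 26
Late orders: 5.

5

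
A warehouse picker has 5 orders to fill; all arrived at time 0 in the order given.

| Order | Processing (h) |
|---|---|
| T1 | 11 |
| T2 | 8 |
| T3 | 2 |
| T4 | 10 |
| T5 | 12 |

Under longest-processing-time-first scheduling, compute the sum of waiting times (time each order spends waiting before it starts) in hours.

LPT (decreasing processing time): T5 T1 T4 T2 T3.
T5: waits 0, runs 0→12
T1: waits 12, runs 12→23
T4: waits 23, runs 23→33
T2: waits 33, runs 33→41
T3: waits 41, runs 41→43
Sum = 0+12+23+33+41 = 109.

109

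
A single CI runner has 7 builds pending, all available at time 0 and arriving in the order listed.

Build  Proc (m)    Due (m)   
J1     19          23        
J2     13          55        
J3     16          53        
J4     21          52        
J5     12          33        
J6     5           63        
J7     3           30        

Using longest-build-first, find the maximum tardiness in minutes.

59

LPT (decreasing processing time): J4 J1 J3 J2 J5 J6 J7.
J4: 0→21, due 52, tardiness 0
J1: 21→40, due 23, tardiness 17
J3: 40→56, due 53, tardiness 3
J2: 56→69, due 55, tardiness 14
J5: 69→81, due 33, tardiness 48
J6: 81→86, due 63, tardiness 23
J7: 86→89, due 30, tardiness 59
Maximum = 59.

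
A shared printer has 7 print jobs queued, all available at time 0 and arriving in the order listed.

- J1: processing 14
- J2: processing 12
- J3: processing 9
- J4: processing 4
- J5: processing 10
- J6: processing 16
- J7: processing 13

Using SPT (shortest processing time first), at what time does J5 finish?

SPT (increasing processing time): J4 J3 J5 J2 J7 J1 J6.
J4: 0→4
J3: 4→13
J5: 13→23

23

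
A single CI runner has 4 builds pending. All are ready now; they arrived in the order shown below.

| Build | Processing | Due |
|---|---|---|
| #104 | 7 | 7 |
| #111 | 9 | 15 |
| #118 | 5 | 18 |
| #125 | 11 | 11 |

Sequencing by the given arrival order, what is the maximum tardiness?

FIFO (arrival order): #104 #111 #118 #125.
#104: 0→7, due 7, tardiness 0
#111: 7→16, due 15, tardiness 1
#118: 16→21, due 18, tardiness 3
#125: 21→32, due 11, tardiness 21
Maximum = 21.

21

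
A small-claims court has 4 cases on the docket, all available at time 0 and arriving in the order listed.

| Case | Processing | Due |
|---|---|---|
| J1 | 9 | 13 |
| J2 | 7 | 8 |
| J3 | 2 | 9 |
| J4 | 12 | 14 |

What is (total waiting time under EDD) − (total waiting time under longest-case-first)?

EDD (increasing due date): J2 J3 J1 J4.
J2: waits 0, runs 0→7
J3: waits 7, runs 7→9
J1: waits 9, runs 9→18
J4: waits 18, runs 18→30
Sum = 0+7+9+18 = 34.
LPT (decreasing processing time): J4 J1 J2 J3.
J4: waits 0, runs 0→12
J1: waits 12, runs 12→21
J2: waits 21, runs 21→28
J3: waits 28, runs 28→30
Sum = 0+12+21+28 = 61.
Difference = 34 − 61 = -27.

-27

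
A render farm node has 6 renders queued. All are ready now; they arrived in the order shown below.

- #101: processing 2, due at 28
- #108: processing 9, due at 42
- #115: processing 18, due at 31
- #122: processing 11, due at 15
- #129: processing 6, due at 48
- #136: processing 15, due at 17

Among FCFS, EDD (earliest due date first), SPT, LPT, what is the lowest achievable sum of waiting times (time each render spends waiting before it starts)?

FIFO (arrival order): #101 #108 #115 #122 #129 #136.
#101: waits 0, runs 0→2
#108: waits 2, runs 2→11
#115: waits 11, runs 11→29
#122: waits 29, runs 29→40
#129: waits 40, runs 40→46
#136: waits 46, runs 46→61
Sum = 0+2+11+29+40+46 = 128.
EDD (increasing due date): #122 #136 #101 #115 #108 #129.
#122: waits 0, runs 0→11
#136: waits 11, runs 11→26
#101: waits 26, runs 26→28
#115: waits 28, runs 28→46
#108: waits 46, runs 46→55
#129: waits 55, runs 55→61
Sum = 0+11+26+28+46+55 = 166.
SPT (increasing processing time): #101 #129 #108 #122 #136 #115.
#101: waits 0, runs 0→2
#129: waits 2, runs 2→8
#108: waits 8, runs 8→17
#122: waits 17, runs 17→28
#136: waits 28, runs 28→43
#115: waits 43, runs 43→61
Sum = 0+2+8+17+28+43 = 98.
LPT (decreasing processing time): #115 #136 #122 #108 #129 #101.
#115: waits 0, runs 0→18
#136: waits 18, runs 18→33
#122: waits 33, runs 33→44
#108: waits 44, runs 44→53
#129: waits 53, runs 53→59
#101: waits 59, runs 59→61
Sum = 0+18+33+44+53+59 = 207.
FIFO 128, EDD 166, SPT 98, LPT 207 → minimum 98.

98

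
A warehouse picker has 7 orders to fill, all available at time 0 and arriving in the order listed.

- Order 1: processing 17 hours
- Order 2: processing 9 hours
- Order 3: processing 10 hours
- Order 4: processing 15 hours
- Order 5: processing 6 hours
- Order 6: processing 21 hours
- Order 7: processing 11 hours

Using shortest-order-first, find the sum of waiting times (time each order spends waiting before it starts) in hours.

SPT (increasing processing time): Order 5 Order 2 Order 3 Order 7 Order 4 Order 1 Order 6.
Order 5: waits 0, runs 0→6
Order 2: waits 6, runs 6→15
Order 3: waits 15, runs 15→25
Order 7: waits 25, runs 25→36
Order 4: waits 36, runs 36→51
Order 1: waits 51, runs 51→68
Order 6: waits 68, runs 68→89
Sum = 0+6+15+25+36+51+68 = 201.

201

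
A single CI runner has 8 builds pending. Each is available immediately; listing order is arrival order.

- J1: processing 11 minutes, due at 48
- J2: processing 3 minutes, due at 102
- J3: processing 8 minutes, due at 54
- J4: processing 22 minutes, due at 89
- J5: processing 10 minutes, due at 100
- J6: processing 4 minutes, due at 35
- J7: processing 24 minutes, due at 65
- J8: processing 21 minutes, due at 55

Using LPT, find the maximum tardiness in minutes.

LPT (decreasing processing time): J7 J4 J8 J1 J5 J3 J6 J2.
J7: 0→24, due 65, tardiness 0
J4: 24→46, due 89, tardiness 0
J8: 46→67, due 55, tardiness 12
J1: 67→78, due 48, tardiness 30
J5: 78→88, due 100, tardiness 0
J3: 88→96, due 54, tardiness 42
J6: 96→100, due 35, tardiness 65
J2: 100→103, due 102, tardiness 1
Maximum = 65.

65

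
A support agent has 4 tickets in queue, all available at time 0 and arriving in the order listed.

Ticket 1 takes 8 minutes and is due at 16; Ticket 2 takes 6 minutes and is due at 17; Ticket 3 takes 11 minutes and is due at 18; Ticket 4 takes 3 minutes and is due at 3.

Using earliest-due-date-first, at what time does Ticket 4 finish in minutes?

EDD (increasing due date): Ticket 4 Ticket 1 Ticket 2 Ticket 3.
Ticket 4: 0→3

3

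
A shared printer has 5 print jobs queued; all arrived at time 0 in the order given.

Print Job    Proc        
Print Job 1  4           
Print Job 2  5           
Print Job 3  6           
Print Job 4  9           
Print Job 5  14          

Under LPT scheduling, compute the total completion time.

LPT (decreasing processing time): Print Job 5 Print Job 4 Print Job 3 Print Job 2 Print Job 1.
Print Job 5: 0→14
Print Job 4: 14→23
Print Job 3: 23→29
Print Job 2: 29→34
Print Job 1: 34→38
Sum = 14+23+29+34+38 = 138.

138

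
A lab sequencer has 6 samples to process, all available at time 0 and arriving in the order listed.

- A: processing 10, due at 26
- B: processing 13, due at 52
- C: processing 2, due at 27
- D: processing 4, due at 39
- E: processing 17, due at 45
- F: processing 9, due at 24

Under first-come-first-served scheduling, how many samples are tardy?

2

FIFO (arrival order): A B C D E F.
A: 0→10, due 26, tardiness 0
B: 10→23, due 52, tardiness 0
C: 23→25, due 27, tardiness 0
D: 25→29, due 39, tardiness 0
E: 29→46, due 45, tardiness 1
F: 46→55, due 24, tardiness 31
Late samples: 2.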